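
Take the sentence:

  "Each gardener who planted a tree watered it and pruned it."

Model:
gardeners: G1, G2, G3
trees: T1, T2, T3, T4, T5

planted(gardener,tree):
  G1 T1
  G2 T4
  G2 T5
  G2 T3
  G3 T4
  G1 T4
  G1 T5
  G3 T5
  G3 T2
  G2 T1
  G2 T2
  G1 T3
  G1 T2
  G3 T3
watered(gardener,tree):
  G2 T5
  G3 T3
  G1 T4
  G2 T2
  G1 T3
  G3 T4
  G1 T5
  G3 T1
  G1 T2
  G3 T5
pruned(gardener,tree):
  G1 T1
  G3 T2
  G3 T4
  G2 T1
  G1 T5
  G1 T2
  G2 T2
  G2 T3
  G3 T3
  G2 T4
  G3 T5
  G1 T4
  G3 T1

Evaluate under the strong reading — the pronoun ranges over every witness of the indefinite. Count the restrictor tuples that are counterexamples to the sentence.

"it" takes "a tree" as antecedent — a donkey pronoun bound across the clause boundary.
Strong reading: for every (g,t) with planted(g,t), watered(g,t) ∧ pruned(g,t).
Restrictor pairs: (G1,T1) ✗  (G1,T2) ✓  (G1,T3) ✗  (G1,T4) ✓  (G1,T5) ✓  (G2,T1) ✗  (G2,T2) ✓  (G2,T3) ✗  (G2,T4) ✗  (G2,T5) ✗  (G3,T2) ✗  (G3,T3) ✓  (G3,T4) ✓  (G3,T5) ✓
Counterexamples (restrictor pairs failing the scope): 7.

7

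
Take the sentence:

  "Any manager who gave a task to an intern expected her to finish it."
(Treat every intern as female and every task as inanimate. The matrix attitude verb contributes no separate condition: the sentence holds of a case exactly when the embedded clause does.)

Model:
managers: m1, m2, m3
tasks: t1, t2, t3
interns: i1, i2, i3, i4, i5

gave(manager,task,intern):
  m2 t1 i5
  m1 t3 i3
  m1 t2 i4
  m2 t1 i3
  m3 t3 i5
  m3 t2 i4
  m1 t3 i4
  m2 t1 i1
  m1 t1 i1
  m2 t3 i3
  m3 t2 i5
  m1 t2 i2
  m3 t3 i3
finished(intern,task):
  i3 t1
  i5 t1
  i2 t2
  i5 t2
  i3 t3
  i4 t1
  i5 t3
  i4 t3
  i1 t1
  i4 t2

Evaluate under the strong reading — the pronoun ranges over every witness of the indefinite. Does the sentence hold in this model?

True

"her" takes "an intern" as antecedent and "it" takes "a task"; both are donkey pronouns co-varying with the restrictor.
Strong reading: for every (m,t,i) with gave(m,t,i), finished(i,t).
Restrictor triples: (m1,t1,i1)→finished(i1,t1) ✓  (m1,t2,i2)→finished(i2,t2) ✓  (m1,t2,i4)→finished(i4,t2) ✓  (m1,t3,i3)→finished(i3,t3) ✓  (m1,t3,i4)→finished(i4,t3) ✓  (m2,t1,i1)→finished(i1,t1) ✓  (m2,t1,i3)→finished(i3,t1) ✓  (m2,t1,i5)→finished(i5,t1) ✓  (m2,t3,i3)→finished(i3,t3) ✓  (m3,t2,i4)→finished(i4,t2) ✓  (m3,t2,i5)→finished(i5,t2) ✓  (m3,t3,i3)→finished(i3,t3) ✓  (m3,t3,i5)→finished(i5,t3) ✓
Every restrictor triple satisfies the scope.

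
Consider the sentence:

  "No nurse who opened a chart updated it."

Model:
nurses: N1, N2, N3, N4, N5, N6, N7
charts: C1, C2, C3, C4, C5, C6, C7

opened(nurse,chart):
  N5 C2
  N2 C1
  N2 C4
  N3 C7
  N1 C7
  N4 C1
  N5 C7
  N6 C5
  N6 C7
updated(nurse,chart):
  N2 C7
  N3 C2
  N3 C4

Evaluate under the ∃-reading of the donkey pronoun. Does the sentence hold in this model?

True

"it" takes "a chart" as antecedent — a donkey pronoun bound across the clause boundary.
Truth condition: for no (n,c) with opened(n,c) does updated(n,c) hold.
Restrictor pairs — does the scope hold? (N1,C7):fails  (N2,C1):fails  (N2,C4):fails  (N3,C7):fails  (N4,C1):fails  (N5,C2):fails  (N5,C7):fails  (N6,C5):fails  (N6,C7):fails
Scope holds for no restrictor pair, so the sentence is true.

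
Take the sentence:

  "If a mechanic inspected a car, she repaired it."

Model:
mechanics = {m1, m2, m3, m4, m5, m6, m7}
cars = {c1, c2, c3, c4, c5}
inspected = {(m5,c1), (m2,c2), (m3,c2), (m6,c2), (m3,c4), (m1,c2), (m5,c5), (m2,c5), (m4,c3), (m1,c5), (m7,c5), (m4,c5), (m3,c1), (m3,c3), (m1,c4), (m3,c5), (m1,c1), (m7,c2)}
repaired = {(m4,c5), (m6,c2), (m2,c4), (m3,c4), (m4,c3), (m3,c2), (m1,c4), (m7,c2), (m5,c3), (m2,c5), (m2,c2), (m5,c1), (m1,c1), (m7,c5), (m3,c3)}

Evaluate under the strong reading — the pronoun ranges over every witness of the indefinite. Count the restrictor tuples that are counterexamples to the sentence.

"it" takes "a car" as antecedent — a donkey pronoun bound across the clause boundary.
Strong reading: for every (m,c) with inspected(m,c), repaired(m,c).
Restrictor pairs: (m1,c1) ✓  (m1,c2) ✗  (m1,c4) ✓  (m1,c5) ✗  (m2,c2) ✓  (m2,c5) ✓  (m3,c1) ✗  (m3,c2) ✓  (m3,c3) ✓  (m3,c4) ✓  (m3,c5) ✗  (m4,c3) ✓  (m4,c5) ✓  (m5,c1) ✓  (m5,c5) ✗  (m6,c2) ✓  (m7,c2) ✓  (m7,c5) ✓
Counterexamples (restrictor pairs failing the scope): 5.

5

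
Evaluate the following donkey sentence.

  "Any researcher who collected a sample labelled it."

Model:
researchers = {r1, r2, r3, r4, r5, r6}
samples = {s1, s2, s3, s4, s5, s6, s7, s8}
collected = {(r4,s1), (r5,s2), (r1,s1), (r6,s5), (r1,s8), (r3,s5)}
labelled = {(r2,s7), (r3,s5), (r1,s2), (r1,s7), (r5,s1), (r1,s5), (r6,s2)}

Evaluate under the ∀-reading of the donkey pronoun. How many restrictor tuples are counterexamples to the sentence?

5

"it" takes "a sample" as antecedent — a donkey pronoun bound across the clause boundary.
Strong reading: for every (r,s) with collected(r,s), labelled(r,s).
Restrictor pairs: (r1,s1) ✗  (r1,s8) ✗  (r3,s5) ✓  (r4,s1) ✗  (r5,s2) ✗  (r6,s5) ✗
Counterexamples (restrictor pairs failing the scope): 5.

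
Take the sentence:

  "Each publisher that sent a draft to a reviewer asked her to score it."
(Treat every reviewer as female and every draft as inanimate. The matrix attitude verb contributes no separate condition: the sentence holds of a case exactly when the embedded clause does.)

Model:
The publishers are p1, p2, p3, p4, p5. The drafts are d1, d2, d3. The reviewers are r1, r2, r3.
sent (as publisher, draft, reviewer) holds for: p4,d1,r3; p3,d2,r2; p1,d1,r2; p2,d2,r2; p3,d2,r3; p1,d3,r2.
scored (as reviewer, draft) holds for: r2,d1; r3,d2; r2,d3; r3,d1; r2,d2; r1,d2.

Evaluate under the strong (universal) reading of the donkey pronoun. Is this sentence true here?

"her" takes "a reviewer" as antecedent and "it" takes "a draft"; both are donkey pronouns co-varying with the restrictor.
Strong reading: for every (p,d,r) with sent(p,d,r), scored(r,d).
Restrictor triples: (p1,d1,r2)→scored(r2,d1) ✓  (p1,d3,r2)→scored(r2,d3) ✓  (p2,d2,r2)→scored(r2,d2) ✓  (p3,d2,r2)→scored(r2,d2) ✓  (p3,d2,r3)→scored(r3,d2) ✓  (p4,d1,r3)→scored(r3,d1) ✓
Every restrictor triple satisfies the scope.

True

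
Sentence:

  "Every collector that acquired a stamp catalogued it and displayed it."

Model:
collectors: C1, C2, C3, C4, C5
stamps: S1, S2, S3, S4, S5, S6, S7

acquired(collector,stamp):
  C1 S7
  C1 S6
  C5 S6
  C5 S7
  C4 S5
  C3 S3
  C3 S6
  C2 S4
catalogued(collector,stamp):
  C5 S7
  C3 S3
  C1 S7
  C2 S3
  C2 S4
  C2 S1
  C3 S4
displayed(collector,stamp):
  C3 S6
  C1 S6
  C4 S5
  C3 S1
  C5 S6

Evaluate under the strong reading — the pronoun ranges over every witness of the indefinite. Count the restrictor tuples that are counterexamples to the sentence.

"it" takes "a stamp" as antecedent — a donkey pronoun bound across the clause boundary.
Strong reading: for every (c,s) with acquired(c,s), catalogued(c,s) ∧ displayed(c,s).
Restrictor pairs: (C1,S6) ✗  (C1,S7) ✗  (C2,S4) ✗  (C3,S3) ✗  (C3,S6) ✗  (C4,S5) ✗  (C5,S6) ✗  (C5,S7) ✗
Counterexamples (restrictor pairs failing the scope): 8.

8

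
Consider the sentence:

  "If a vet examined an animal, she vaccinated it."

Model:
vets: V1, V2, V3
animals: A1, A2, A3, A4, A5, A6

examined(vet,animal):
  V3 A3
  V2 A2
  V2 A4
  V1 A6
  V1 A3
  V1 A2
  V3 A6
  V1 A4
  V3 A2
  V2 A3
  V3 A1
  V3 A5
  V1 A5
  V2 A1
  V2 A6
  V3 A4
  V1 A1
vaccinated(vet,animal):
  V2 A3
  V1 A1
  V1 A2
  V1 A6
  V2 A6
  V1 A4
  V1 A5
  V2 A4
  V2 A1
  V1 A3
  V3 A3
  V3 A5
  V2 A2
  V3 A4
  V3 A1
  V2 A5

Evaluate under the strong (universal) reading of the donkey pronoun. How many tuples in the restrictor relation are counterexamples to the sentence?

2

"it" takes "an animal" as antecedent — a donkey pronoun bound across the clause boundary.
Strong reading: for every (v,a) with examined(v,a), vaccinated(v,a).
Restrictor pairs: (V1,A1) ✓  (V1,A2) ✓  (V1,A3) ✓  (V1,A4) ✓  (V1,A5) ✓  (V1,A6) ✓  (V2,A1) ✓  (V2,A2) ✓  (V2,A3) ✓  (V2,A4) ✓  (V2,A6) ✓  (V3,A1) ✓  (V3,A2) ✗  (V3,A3) ✓  (V3,A4) ✓  (V3,A5) ✓  (V3,A6) ✗
Counterexamples (restrictor pairs failing the scope): 2.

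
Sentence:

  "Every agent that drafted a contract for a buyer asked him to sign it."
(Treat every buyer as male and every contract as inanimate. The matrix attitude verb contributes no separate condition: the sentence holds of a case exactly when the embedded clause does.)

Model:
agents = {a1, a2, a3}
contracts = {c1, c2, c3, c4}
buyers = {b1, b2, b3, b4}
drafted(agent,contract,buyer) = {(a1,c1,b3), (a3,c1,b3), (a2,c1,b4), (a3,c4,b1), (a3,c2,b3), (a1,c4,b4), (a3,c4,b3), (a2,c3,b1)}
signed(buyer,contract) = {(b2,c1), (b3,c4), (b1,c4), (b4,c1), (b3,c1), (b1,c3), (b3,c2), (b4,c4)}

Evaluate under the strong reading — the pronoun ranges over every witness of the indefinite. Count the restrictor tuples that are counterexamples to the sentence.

"him" takes "a buyer" as antecedent and "it" takes "a contract"; both are donkey pronouns co-varying with the restrictor.
Strong reading: for every (a,c,b) with drafted(a,c,b), signed(b,c).
Restrictor triples: (a1,c1,b3)→signed(b3,c1) ✓  (a1,c4,b4)→signed(b4,c4) ✓  (a2,c1,b4)→signed(b4,c1) ✓  (a2,c3,b1)→signed(b1,c3) ✓  (a3,c1,b3)→signed(b3,c1) ✓  (a3,c2,b3)→signed(b3,c2) ✓  (a3,c4,b1)→signed(b1,c4) ✓  (a3,c4,b3)→signed(b3,c4) ✓
Counterexamples (restrictor triples failing the scope): 0.

0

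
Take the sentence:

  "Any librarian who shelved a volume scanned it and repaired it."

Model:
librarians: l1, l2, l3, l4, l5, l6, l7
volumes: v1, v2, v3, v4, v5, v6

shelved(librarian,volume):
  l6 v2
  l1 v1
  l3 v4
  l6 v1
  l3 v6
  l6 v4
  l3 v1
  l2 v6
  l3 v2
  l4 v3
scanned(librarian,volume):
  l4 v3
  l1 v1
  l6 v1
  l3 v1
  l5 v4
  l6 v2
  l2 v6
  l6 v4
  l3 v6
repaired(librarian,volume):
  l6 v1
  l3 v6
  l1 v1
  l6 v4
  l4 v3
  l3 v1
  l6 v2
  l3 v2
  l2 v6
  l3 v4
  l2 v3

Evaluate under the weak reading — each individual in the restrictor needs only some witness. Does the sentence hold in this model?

True

"it" takes "a volume" as antecedent — a donkey pronoun bound across the clause boundary.
Weak reading: every librarian l with some shelved-volume has at least one shelved-volume v such that scanned(l,v) ∧ repaired(l,v).
Per librarian: l1:✓  l2:✓  l3:✓  l4:✓  l6:✓
Every librarian in the restrictor has a witness.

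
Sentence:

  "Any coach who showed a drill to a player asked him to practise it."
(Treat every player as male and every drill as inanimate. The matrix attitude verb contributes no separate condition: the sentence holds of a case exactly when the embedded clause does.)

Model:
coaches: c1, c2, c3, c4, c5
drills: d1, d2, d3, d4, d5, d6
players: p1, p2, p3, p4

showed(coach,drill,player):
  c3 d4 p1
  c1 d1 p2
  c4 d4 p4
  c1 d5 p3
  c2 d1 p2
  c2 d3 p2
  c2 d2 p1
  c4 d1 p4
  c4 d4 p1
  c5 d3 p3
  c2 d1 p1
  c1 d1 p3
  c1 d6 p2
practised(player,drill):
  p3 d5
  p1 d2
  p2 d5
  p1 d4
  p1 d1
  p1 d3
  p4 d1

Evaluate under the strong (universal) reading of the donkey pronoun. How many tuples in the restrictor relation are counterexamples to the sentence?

7

"him" takes "a player" as antecedent and "it" takes "a drill"; both are donkey pronouns co-varying with the restrictor.
Strong reading: for every (c,d,p) with showed(c,d,p), practised(p,d).
Restrictor triples: (c1,d1,p2)→practised(p2,d1) ✗  (c1,d1,p3)→practised(p3,d1) ✗  (c1,d5,p3)→practised(p3,d5) ✓  (c1,d6,p2)→practised(p2,d6) ✗  (c2,d1,p1)→practised(p1,d1) ✓  (c2,d1,p2)→practised(p2,d1) ✗  (c2,d2,p1)→practised(p1,d2) ✓  (c2,d3,p2)→practised(p2,d3) ✗  (c3,d4,p1)→practised(p1,d4) ✓  (c4,d1,p4)→practised(p4,d1) ✓  (c4,d4,p1)→practised(p1,d4) ✓  (c4,d4,p4)→practised(p4,d4) ✗  (c5,d3,p3)→practised(p3,d3) ✗
Counterexamples (restrictor triples failing the scope): 7.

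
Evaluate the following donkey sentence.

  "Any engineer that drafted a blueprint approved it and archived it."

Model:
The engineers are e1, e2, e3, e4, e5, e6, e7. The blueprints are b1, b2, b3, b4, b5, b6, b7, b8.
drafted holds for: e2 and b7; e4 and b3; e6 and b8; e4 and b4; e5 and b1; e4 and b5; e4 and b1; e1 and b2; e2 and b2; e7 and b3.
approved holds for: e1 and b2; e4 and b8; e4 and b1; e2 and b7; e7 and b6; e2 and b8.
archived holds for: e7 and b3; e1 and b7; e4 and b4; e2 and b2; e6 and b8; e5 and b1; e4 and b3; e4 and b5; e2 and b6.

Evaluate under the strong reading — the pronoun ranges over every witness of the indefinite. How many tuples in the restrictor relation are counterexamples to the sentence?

"it" takes "a blueprint" as antecedent — a donkey pronoun bound across the clause boundary.
Strong reading: for every (e,b) with drafted(e,b), approved(e,b) ∧ archived(e,b).
Restrictor pairs: (e1,b2) ✗  (e2,b2) ✗  (e2,b7) ✗  (e4,b1) ✗  (e4,b3) ✗  (e4,b4) ✗  (e4,b5) ✗  (e5,b1) ✗  (e6,b8) ✗  (e7,b3) ✗
Counterexamples (restrictor pairs failing the scope): 10.

10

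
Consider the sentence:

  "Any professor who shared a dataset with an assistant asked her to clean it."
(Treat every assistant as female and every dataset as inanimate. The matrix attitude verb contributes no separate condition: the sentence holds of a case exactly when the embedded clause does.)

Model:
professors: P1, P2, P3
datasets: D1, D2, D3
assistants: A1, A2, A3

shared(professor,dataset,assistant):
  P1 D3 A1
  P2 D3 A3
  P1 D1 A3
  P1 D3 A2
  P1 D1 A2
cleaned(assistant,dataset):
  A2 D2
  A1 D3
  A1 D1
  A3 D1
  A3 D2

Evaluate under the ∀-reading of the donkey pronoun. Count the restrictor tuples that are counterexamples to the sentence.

"her" takes "an assistant" as antecedent and "it" takes "a dataset"; both are donkey pronouns co-varying with the restrictor.
Strong reading: for every (p,d,a) with shared(p,d,a), cleaned(a,d).
Restrictor triples: (P1,D1,A2)→cleaned(A2,D1) ✗  (P1,D1,A3)→cleaned(A3,D1) ✓  (P1,D3,A1)→cleaned(A1,D3) ✓  (P1,D3,A2)→cleaned(A2,D3) ✗  (P2,D3,A3)→cleaned(A3,D3) ✗
Counterexamples (restrictor triples failing the scope): 3.

3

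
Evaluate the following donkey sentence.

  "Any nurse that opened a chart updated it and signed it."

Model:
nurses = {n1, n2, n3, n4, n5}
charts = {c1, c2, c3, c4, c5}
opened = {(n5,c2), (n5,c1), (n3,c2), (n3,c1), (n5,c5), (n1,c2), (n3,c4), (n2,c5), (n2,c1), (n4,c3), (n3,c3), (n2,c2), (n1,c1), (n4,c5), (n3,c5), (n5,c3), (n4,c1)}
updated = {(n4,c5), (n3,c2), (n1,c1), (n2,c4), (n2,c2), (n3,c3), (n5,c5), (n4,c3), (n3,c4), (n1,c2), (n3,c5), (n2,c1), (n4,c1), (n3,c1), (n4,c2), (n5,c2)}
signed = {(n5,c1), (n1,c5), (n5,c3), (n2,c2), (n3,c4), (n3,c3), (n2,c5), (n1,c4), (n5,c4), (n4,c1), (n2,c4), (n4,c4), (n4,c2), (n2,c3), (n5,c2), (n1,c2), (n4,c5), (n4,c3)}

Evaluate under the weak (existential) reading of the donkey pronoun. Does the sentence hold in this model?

True

"it" takes "a chart" as antecedent — a donkey pronoun bound across the clause boundary.
Weak reading: every nurse n with some opened-chart has at least one opened-chart c such that updated(n,c) ∧ signed(n,c).
Per nurse: n1:✓  n2:✓  n3:✓  n4:✓  n5:✓
Every nurse in the restrictor has a witness.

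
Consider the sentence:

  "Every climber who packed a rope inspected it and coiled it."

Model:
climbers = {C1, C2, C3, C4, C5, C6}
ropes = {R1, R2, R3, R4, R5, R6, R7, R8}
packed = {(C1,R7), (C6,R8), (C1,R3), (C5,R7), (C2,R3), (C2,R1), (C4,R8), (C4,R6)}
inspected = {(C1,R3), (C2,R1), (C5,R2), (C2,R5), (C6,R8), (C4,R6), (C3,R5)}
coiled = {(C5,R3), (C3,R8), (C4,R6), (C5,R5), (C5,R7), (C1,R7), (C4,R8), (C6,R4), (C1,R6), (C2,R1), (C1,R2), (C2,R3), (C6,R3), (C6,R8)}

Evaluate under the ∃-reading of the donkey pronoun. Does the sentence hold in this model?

"it" takes "a rope" as antecedent — a donkey pronoun bound across the clause boundary.
Weak reading: every climber c with some packed-rope has at least one packed-rope r such that inspected(c,r) ∧ coiled(c,r).
Per climber: C1:✗  C2:✓  C4:✓  C5:✗  C6:✓
C1 has no witness among its packed-ropes.

False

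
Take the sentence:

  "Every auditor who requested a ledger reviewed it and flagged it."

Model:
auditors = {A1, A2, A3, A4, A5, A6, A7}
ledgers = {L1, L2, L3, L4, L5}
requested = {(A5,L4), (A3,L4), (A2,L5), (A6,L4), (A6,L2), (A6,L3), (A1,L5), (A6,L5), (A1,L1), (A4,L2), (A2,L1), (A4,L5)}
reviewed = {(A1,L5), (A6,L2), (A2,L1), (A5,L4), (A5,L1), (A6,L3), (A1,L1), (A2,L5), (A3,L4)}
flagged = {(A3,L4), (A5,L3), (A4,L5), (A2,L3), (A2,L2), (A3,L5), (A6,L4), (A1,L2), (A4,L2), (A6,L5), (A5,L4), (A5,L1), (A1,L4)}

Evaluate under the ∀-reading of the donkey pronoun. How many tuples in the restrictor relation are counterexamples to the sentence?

10

"it" takes "a ledger" as antecedent — a donkey pronoun bound across the clause boundary.
Strong reading: for every (a,l) with requested(a,l), reviewed(a,l) ∧ flagged(a,l).
Restrictor pairs: (A1,L1) ✗  (A1,L5) ✗  (A2,L1) ✗  (A2,L5) ✗  (A3,L4) ✓  (A4,L2) ✗  (A4,L5) ✗  (A5,L4) ✓  (A6,L2) ✗  (A6,L3) ✗  (A6,L4) ✗  (A6,L5) ✗
Counterexamples (restrictor pairs failing the scope): 10.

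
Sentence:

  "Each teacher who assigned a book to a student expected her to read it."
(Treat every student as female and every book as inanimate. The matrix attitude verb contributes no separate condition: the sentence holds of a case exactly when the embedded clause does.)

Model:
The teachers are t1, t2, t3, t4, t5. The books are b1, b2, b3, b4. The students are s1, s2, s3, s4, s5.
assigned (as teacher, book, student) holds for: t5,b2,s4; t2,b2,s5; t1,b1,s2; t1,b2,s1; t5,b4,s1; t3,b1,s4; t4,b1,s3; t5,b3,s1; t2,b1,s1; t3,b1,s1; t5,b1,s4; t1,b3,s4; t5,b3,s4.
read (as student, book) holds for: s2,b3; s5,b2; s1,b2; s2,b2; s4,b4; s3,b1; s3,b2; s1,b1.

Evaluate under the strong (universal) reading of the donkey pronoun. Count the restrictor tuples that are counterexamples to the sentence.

"her" takes "a student" as antecedent and "it" takes "a book"; both are donkey pronouns co-varying with the restrictor.
Strong reading: for every (t,b,s) with assigned(t,b,s), read(s,b).
Restrictor triples: (t1,b1,s2)→read(s2,b1) ✗  (t1,b2,s1)→read(s1,b2) ✓  (t1,b3,s4)→read(s4,b3) ✗  (t2,b1,s1)→read(s1,b1) ✓  (t2,b2,s5)→read(s5,b2) ✓  (t3,b1,s1)→read(s1,b1) ✓  (t3,b1,s4)→read(s4,b1) ✗  (t4,b1,s3)→read(s3,b1) ✓  (t5,b1,s4)→read(s4,b1) ✗  (t5,b2,s4)→read(s4,b2) ✗  (t5,b3,s1)→read(s1,b3) ✗  (t5,b3,s4)→read(s4,b3) ✗  (t5,b4,s1)→read(s1,b4) ✗
Counterexamples (restrictor triples failing the scope): 8.

8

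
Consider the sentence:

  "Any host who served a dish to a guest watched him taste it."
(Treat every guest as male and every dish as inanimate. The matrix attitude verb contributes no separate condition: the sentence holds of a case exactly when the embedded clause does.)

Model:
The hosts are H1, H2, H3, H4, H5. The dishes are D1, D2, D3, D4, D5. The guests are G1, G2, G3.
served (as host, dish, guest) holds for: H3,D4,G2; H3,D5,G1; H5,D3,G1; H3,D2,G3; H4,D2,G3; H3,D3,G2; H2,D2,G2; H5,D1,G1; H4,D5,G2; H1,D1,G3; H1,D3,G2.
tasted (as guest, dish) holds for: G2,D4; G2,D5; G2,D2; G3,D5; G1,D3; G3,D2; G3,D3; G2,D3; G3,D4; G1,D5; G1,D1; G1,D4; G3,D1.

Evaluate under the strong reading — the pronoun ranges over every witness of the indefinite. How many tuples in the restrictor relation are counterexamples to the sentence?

0

"him" takes "a guest" as antecedent and "it" takes "a dish"; both are donkey pronouns co-varying with the restrictor.
Strong reading: for every (h,d,g) with served(h,d,g), tasted(g,d).
Restrictor triples: (H1,D1,G3)→tasted(G3,D1) ✓  (H1,D3,G2)→tasted(G2,D3) ✓  (H2,D2,G2)→tasted(G2,D2) ✓  (H3,D2,G3)→tasted(G3,D2) ✓  (H3,D3,G2)→tasted(G2,D3) ✓  (H3,D4,G2)→tasted(G2,D4) ✓  (H3,D5,G1)→tasted(G1,D5) ✓  (H4,D2,G3)→tasted(G3,D2) ✓  (H4,D5,G2)→tasted(G2,D5) ✓  (H5,D1,G1)→tasted(G1,D1) ✓  (H5,D3,G1)→tasted(G1,D3) ✓
Counterexamples (restrictor triples failing the scope): 0.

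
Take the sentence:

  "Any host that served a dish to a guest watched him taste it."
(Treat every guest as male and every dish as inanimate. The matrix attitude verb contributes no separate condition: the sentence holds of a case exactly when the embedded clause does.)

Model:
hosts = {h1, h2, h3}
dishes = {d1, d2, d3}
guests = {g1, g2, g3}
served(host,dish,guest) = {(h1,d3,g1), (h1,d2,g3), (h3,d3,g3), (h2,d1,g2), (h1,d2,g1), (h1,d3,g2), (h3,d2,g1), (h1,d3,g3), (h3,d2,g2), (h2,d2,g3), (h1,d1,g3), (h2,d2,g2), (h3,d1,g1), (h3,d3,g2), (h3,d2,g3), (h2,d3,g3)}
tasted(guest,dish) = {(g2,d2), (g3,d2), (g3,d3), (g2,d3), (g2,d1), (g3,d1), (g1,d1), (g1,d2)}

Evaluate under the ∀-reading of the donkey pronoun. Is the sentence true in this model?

False

"him" takes "a guest" as antecedent and "it" takes "a dish"; both are donkey pronouns co-varying with the restrictor.
Strong reading: for every (h,d,g) with served(h,d,g), tasted(g,d).
Restrictor triples: (h1,d1,g3)→tasted(g3,d1) ✓  (h1,d2,g1)→tasted(g1,d2) ✓  (h1,d2,g3)→tasted(g3,d2) ✓  (h1,d3,g1)→tasted(g1,d3) ✗  (h1,d3,g2)→tasted(g2,d3) ✓  (h1,d3,g3)→tasted(g3,d3) ✓  (h2,d1,g2)→tasted(g2,d1) ✓  (h2,d2,g2)→tasted(g2,d2) ✓  (h2,d2,g3)→tasted(g3,d2) ✓  (h2,d3,g3)→tasted(g3,d3) ✓  (h3,d1,g1)→tasted(g1,d1) ✓  (h3,d2,g1)→tasted(g1,d2) ✓  (h3,d2,g2)→tasted(g2,d2) ✓  (h3,d2,g3)→tasted(g3,d2) ✓  (h3,d3,g2)→tasted(g2,d3) ✓  (h3,d3,g3)→tasted(g3,d3) ✓
Counterexample: (h1,d3,g1) — tasted(g1,d3) does not hold.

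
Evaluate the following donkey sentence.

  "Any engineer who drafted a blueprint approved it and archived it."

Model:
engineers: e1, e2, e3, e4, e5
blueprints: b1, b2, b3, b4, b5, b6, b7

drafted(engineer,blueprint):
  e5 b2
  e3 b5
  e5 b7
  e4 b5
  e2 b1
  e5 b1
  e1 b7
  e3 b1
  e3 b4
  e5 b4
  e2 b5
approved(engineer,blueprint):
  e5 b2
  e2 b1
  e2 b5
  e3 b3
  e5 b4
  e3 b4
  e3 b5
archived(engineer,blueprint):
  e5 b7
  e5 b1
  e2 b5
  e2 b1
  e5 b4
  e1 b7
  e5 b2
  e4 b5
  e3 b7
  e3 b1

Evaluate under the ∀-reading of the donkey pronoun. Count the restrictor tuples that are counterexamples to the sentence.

"it" takes "a blueprint" as antecedent — a donkey pronoun bound across the clause boundary.
Strong reading: for every (e,b) with drafted(e,b), approved(e,b) ∧ archived(e,b).
Restrictor pairs: (e1,b7) ✗  (e2,b1) ✓  (e2,b5) ✓  (e3,b1) ✗  (e3,b4) ✗  (e3,b5) ✗  (e4,b5) ✗  (e5,b1) ✗  (e5,b2) ✓  (e5,b4) ✓  (e5,b7) ✗
Counterexamples (restrictor pairs failing the scope): 7.

7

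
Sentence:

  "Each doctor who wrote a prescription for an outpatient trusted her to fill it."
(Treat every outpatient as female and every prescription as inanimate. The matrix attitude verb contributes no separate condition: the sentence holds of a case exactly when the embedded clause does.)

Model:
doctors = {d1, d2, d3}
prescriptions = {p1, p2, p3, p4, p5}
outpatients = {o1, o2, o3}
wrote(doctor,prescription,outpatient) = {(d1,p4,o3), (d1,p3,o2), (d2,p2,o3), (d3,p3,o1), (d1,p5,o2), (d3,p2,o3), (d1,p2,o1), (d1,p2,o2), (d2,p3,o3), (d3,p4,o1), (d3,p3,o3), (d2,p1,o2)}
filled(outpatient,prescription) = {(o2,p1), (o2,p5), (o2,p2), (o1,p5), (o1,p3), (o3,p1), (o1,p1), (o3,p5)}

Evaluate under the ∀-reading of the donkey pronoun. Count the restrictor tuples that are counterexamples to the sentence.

8

"her" takes "an outpatient" as antecedent and "it" takes "a prescription"; both are donkey pronouns co-varying with the restrictor.
Strong reading: for every (d,p,o) with wrote(d,p,o), filled(o,p).
Restrictor triples: (d1,p2,o1)→filled(o1,p2) ✗  (d1,p2,o2)→filled(o2,p2) ✓  (d1,p3,o2)→filled(o2,p3) ✗  (d1,p4,o3)→filled(o3,p4) ✗  (d1,p5,o2)→filled(o2,p5) ✓  (d2,p1,o2)→filled(o2,p1) ✓  (d2,p2,o3)→filled(o3,p2) ✗  (d2,p3,o3)→filled(o3,p3) ✗  (d3,p2,o3)→filled(o3,p2) ✗  (d3,p3,o1)→filled(o1,p3) ✓  (d3,p3,o3)→filled(o3,p3) ✗  (d3,p4,o1)→filled(o1,p4) ✗
Counterexamples (restrictor triples failing the scope): 8.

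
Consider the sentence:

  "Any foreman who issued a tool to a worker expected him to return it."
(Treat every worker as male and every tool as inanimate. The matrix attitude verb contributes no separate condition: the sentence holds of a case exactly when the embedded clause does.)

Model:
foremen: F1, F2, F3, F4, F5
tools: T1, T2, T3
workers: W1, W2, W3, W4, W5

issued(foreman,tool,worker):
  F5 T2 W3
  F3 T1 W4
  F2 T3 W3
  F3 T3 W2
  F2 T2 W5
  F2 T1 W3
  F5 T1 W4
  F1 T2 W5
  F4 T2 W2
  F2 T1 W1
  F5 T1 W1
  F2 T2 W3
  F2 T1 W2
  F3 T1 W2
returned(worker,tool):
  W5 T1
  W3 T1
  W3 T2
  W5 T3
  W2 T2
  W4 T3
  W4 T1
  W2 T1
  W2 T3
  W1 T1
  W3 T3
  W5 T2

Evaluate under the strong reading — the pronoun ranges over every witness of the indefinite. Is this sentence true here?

"him" takes "a worker" as antecedent and "it" takes "a tool"; both are donkey pronouns co-varying with the restrictor.
Strong reading: for every (f,t,w) with issued(f,t,w), returned(w,t).
Restrictor triples: (F1,T2,W5)→returned(W5,T2) ✓  (F2,T1,W1)→returned(W1,T1) ✓  (F2,T1,W2)→returned(W2,T1) ✓  (F2,T1,W3)→returned(W3,T1) ✓  (F2,T2,W3)→returned(W3,T2) ✓  (F2,T2,W5)→returned(W5,T2) ✓  (F2,T3,W3)→returned(W3,T3) ✓  (F3,T1,W2)→returned(W2,T1) ✓  (F3,T1,W4)→returned(W4,T1) ✓  (F3,T3,W2)→returned(W2,T3) ✓  (F4,T2,W2)→returned(W2,T2) ✓  (F5,T1,W1)→returned(W1,T1) ✓  (F5,T1,W4)→returned(W4,T1) ✓  (F5,T2,W3)→returned(W3,T2) ✓
Every restrictor triple satisfies the scope.

True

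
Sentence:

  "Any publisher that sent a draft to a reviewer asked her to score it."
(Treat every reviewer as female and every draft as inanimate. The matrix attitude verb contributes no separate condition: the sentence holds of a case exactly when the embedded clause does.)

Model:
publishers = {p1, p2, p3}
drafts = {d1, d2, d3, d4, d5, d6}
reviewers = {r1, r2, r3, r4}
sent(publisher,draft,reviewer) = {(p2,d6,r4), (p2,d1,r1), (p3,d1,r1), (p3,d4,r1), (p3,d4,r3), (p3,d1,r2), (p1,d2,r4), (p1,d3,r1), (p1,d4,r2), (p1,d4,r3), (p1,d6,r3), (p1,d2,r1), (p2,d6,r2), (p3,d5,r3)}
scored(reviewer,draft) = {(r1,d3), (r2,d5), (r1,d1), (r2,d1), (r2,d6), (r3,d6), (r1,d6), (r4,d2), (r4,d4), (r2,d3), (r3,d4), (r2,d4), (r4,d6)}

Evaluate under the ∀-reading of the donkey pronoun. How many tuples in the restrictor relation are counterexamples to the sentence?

"her" takes "a reviewer" as antecedent and "it" takes "a draft"; both are donkey pronouns co-varying with the restrictor.
Strong reading: for every (p,d,r) with sent(p,d,r), scored(r,d).
Restrictor triples: (p1,d2,r1)→scored(r1,d2) ✗  (p1,d2,r4)→scored(r4,d2) ✓  (p1,d3,r1)→scored(r1,d3) ✓  (p1,d4,r2)→scored(r2,d4) ✓  (p1,d4,r3)→scored(r3,d4) ✓  (p1,d6,r3)→scored(r3,d6) ✓  (p2,d1,r1)→scored(r1,d1) ✓  (p2,d6,r2)→scored(r2,d6) ✓  (p2,d6,r4)→scored(r4,d6) ✓  (p3,d1,r1)→scored(r1,d1) ✓  (p3,d1,r2)→scored(r2,d1) ✓  (p3,d4,r1)→scored(r1,d4) ✗  (p3,d4,r3)→scored(r3,d4) ✓  (p3,d5,r3)→scored(r3,d5) ✗
Counterexamples (restrictor triples failing the scope): 3.

3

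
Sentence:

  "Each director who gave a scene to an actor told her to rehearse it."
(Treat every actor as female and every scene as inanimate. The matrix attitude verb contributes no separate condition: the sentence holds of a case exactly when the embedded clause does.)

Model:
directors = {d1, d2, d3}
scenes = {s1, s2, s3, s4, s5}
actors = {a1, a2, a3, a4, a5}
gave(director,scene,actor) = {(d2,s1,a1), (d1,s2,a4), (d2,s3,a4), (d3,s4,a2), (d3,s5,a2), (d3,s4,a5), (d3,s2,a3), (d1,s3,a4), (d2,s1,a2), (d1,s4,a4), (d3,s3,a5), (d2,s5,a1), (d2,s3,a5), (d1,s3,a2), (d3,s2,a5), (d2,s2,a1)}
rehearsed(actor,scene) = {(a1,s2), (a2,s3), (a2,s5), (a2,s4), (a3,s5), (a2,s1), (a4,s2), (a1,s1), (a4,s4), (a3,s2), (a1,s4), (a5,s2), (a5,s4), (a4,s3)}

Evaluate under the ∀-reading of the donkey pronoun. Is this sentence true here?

"her" takes "an actor" as antecedent and "it" takes "a scene"; both are donkey pronouns co-varying with the restrictor.
Strong reading: for every (d,s,a) with gave(d,s,a), rehearsed(a,s).
Restrictor triples: (d1,s2,a4)→rehearsed(a4,s2) ✓  (d1,s3,a2)→rehearsed(a2,s3) ✓  (d1,s3,a4)→rehearsed(a4,s3) ✓  (d1,s4,a4)→rehearsed(a4,s4) ✓  (d2,s1,a1)→rehearsed(a1,s1) ✓  (d2,s1,a2)→rehearsed(a2,s1) ✓  (d2,s2,a1)→rehearsed(a1,s2) ✓  (d2,s3,a4)→rehearsed(a4,s3) ✓  (d2,s3,a5)→rehearsed(a5,s3) ✗  (d2,s5,a1)→rehearsed(a1,s5) ✗  (d3,s2,a3)→rehearsed(a3,s2) ✓  (d3,s2,a5)→rehearsed(a5,s2) ✓  (d3,s3,a5)→rehearsed(a5,s3) ✗  (d3,s4,a2)→rehearsed(a2,s4) ✓  (d3,s4,a5)→rehearsed(a5,s4) ✓  (d3,s5,a2)→rehearsed(a2,s5) ✓
Counterexample: (d2,s3,a5) — rehearsed(a5,s3) does not hold.

False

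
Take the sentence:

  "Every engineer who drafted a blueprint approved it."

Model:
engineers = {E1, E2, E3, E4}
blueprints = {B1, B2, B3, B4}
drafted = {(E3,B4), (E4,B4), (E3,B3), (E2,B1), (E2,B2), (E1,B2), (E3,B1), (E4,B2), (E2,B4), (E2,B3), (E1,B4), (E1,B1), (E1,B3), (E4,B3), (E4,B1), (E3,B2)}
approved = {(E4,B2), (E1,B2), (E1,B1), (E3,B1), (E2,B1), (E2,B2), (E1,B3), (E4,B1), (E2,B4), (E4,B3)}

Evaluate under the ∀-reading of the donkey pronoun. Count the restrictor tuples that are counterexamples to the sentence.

6

"it" takes "a blueprint" as antecedent — a donkey pronoun bound across the clause boundary.
Strong reading: for every (e,b) with drafted(e,b), approved(e,b).
Restrictor pairs: (E1,B1) ✓  (E1,B2) ✓  (E1,B3) ✓  (E1,B4) ✗  (E2,B1) ✓  (E2,B2) ✓  (E2,B3) ✗  (E2,B4) ✓  (E3,B1) ✓  (E3,B2) ✗  (E3,B3) ✗  (E3,B4) ✗  (E4,B1) ✓  (E4,B2) ✓  (E4,B3) ✓  (E4,B4) ✗
Counterexamples (restrictor pairs failing the scope): 6.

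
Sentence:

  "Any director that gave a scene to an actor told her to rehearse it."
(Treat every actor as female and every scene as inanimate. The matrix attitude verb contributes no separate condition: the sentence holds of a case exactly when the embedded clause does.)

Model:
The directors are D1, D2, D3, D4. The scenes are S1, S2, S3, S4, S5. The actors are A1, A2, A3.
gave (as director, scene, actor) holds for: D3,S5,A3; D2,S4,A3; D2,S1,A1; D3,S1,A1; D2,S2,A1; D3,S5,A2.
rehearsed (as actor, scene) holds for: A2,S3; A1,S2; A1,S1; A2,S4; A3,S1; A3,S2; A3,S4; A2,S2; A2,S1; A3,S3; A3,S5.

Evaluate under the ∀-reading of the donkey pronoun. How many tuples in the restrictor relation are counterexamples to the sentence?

"her" takes "an actor" as antecedent and "it" takes "a scene"; both are donkey pronouns co-varying with the restrictor.
Strong reading: for every (d,s,a) with gave(d,s,a), rehearsed(a,s).
Restrictor triples: (D2,S1,A1)→rehearsed(A1,S1) ✓  (D2,S2,A1)→rehearsed(A1,S2) ✓  (D2,S4,A3)→rehearsed(A3,S4) ✓  (D3,S1,A1)→rehearsed(A1,S1) ✓  (D3,S5,A2)→rehearsed(A2,S5) ✗  (D3,S5,A3)→rehearsed(A3,S5) ✓
Counterexamples (restrictor triples failing the scope): 1.

1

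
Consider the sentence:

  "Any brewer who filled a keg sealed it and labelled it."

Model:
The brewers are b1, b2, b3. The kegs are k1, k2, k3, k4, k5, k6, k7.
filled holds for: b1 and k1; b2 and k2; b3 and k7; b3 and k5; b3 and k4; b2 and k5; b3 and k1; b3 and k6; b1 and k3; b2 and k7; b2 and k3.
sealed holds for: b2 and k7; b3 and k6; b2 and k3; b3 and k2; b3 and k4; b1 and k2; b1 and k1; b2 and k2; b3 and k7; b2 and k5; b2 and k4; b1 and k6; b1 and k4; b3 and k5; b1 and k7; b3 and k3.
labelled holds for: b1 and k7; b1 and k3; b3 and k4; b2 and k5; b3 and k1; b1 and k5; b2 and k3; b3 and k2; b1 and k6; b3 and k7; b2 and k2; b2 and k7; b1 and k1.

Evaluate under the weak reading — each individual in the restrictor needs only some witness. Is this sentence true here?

"it" takes "a keg" as antecedent — a donkey pronoun bound across the clause boundary.
Weak reading: every brewer b with some filled-keg has at least one filled-keg k such that sealed(b,k) ∧ labelled(b,k).
Per brewer: b1:✓  b2:✓  b3:✓
Every brewer in the restrictor has a witness.

True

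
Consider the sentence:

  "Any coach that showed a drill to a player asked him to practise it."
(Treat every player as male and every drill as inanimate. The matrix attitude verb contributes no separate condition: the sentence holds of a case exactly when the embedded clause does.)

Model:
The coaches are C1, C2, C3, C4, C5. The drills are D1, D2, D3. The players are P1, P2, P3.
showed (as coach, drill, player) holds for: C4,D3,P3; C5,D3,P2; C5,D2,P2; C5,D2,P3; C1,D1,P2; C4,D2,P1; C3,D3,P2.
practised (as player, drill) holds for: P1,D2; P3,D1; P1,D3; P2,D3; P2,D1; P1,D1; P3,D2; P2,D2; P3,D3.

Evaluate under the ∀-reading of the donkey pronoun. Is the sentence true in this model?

"him" takes "a player" as antecedent and "it" takes "a drill"; both are donkey pronouns co-varying with the restrictor.
Strong reading: for every (c,d,p) with showed(c,d,p), practised(p,d).
Restrictor triples: (C1,D1,P2)→practised(P2,D1) ✓  (C3,D3,P2)→practised(P2,D3) ✓  (C4,D2,P1)→practised(P1,D2) ✓  (C4,D3,P3)→practised(P3,D3) ✓  (C5,D2,P2)→practised(P2,D2) ✓  (C5,D2,P3)→practised(P3,D2) ✓  (C5,D3,P2)→practised(P2,D3) ✓
Every restrictor triple satisfies the scope.

True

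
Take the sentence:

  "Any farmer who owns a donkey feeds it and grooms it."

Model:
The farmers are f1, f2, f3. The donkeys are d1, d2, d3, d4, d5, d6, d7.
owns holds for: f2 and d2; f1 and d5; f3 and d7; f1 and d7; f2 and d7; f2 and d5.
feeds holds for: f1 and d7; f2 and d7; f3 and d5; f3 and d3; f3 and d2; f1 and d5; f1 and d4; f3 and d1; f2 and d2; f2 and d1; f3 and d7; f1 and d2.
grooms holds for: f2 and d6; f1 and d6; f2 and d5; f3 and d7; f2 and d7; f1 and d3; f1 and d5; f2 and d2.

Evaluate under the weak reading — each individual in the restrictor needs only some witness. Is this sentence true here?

"it" takes "a donkey" as antecedent — a donkey pronoun bound across the clause boundary.
Weak reading: every farmer f with some owns-donkey has at least one owns-donkey d such that feeds(f,d) ∧ grooms(f,d).
Per farmer: f1:✓  f2:✓  f3:✓
Every farmer in the restrictor has a witness.

True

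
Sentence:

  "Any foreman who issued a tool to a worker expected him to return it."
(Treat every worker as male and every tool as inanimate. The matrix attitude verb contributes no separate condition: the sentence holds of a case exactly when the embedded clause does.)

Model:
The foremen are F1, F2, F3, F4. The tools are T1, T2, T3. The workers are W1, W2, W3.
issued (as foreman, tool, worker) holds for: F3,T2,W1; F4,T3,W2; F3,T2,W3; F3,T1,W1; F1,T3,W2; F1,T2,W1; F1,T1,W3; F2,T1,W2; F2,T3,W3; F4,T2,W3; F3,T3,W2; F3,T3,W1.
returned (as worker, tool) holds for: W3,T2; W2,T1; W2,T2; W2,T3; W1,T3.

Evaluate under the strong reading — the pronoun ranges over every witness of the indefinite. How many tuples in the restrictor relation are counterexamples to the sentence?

"him" takes "a worker" as antecedent and "it" takes "a tool"; both are donkey pronouns co-varying with the restrictor.
Strong reading: for every (f,t,w) with issued(f,t,w), returned(w,t).
Restrictor triples: (F1,T1,W3)→returned(W3,T1) ✗  (F1,T2,W1)→returned(W1,T2) ✗  (F1,T3,W2)→returned(W2,T3) ✓  (F2,T1,W2)→returned(W2,T1) ✓  (F2,T3,W3)→returned(W3,T3) ✗  (F3,T1,W1)→returned(W1,T1) ✗  (F3,T2,W1)→returned(W1,T2) ✗  (F3,T2,W3)→returned(W3,T2) ✓  (F3,T3,W1)→returned(W1,T3) ✓  (F3,T3,W2)→returned(W2,T3) ✓  (F4,T2,W3)→returned(W3,T2) ✓  (F4,T3,W2)→returned(W2,T3) ✓
Counterexamples (restrictor triples failing the scope): 5.

5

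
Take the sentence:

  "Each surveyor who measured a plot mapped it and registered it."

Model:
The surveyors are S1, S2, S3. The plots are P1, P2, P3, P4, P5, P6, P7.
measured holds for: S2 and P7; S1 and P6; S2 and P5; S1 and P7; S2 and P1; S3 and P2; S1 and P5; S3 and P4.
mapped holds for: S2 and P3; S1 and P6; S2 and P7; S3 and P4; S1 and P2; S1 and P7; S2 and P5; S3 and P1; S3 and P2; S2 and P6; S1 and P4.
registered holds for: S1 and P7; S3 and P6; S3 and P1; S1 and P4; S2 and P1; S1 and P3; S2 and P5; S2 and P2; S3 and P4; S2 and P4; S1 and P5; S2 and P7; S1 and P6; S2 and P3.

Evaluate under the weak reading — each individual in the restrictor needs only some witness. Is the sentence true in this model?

"it" takes "a plot" as antecedent — a donkey pronoun bound across the clause boundary.
Weak reading: every surveyor s with some measured-plot has at least one measured-plot p such that mapped(s,p) ∧ registered(s,p).
Per surveyor: S1:✓  S2:✓  S3:✓
Every surveyor in the restrictor has a witness.

True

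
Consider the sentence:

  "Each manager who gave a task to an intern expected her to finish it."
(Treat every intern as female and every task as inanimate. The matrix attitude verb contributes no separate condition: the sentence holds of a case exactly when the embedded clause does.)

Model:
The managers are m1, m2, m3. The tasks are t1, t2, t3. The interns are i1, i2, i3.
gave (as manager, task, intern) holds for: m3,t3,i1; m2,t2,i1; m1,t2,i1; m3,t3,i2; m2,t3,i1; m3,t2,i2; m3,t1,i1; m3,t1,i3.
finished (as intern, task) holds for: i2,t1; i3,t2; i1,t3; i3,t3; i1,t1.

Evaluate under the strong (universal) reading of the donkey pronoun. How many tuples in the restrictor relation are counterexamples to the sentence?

"her" takes "an intern" as antecedent and "it" takes "a task"; both are donkey pronouns co-varying with the restrictor.
Strong reading: for every (m,t,i) with gave(m,t,i), finished(i,t).
Restrictor triples: (m1,t2,i1)→finished(i1,t2) ✗  (m2,t2,i1)→finished(i1,t2) ✗  (m2,t3,i1)→finished(i1,t3) ✓  (m3,t1,i1)→finished(i1,t1) ✓  (m3,t1,i3)→finished(i3,t1) ✗  (m3,t2,i2)→finished(i2,t2) ✗  (m3,t3,i1)→finished(i1,t3) ✓  (m3,t3,i2)→finished(i2,t3) ✗
Counterexamples (restrictor triples failing the scope): 5.

5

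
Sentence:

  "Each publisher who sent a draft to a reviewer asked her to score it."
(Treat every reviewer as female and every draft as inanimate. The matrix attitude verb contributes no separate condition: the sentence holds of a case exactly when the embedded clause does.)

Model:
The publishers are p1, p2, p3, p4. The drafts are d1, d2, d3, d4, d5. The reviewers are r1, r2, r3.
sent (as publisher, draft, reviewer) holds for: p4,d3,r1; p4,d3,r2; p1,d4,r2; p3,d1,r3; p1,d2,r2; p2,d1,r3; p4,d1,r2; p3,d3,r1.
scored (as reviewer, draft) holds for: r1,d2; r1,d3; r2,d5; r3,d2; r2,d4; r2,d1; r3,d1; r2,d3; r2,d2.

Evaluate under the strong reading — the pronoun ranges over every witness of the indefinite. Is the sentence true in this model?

"her" takes "a reviewer" as antecedent and "it" takes "a draft"; both are donkey pronouns co-varying with the restrictor.
Strong reading: for every (p,d,r) with sent(p,d,r), scored(r,d).
Restrictor triples: (p1,d2,r2)→scored(r2,d2) ✓  (p1,d4,r2)→scored(r2,d4) ✓  (p2,d1,r3)→scored(r3,d1) ✓  (p3,d1,r3)→scored(r3,d1) ✓  (p3,d3,r1)→scored(r1,d3) ✓  (p4,d1,r2)→scored(r2,d1) ✓  (p4,d3,r1)→scored(r1,d3) ✓  (p4,d3,r2)→scored(r2,d3) ✓
Every restrictor triple satisfies the scope.

True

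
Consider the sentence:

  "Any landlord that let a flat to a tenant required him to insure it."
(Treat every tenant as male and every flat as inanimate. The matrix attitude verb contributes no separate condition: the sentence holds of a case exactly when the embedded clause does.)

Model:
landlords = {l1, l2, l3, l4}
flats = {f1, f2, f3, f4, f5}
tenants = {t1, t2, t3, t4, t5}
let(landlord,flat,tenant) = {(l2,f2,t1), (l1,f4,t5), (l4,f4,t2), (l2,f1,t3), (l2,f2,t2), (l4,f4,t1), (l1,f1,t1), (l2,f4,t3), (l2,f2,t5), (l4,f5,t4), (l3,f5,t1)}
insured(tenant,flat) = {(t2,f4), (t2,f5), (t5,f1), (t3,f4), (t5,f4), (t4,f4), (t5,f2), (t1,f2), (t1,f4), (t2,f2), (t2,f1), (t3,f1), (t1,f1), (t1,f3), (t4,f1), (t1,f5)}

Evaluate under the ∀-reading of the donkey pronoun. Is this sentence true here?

False

"him" takes "a tenant" as antecedent and "it" takes "a flat"; both are donkey pronouns co-varying with the restrictor.
Strong reading: for every (l,f,t) with let(l,f,t), insured(t,f).
Restrictor triples: (l1,f1,t1)→insured(t1,f1) ✓  (l1,f4,t5)→insured(t5,f4) ✓  (l2,f1,t3)→insured(t3,f1) ✓  (l2,f2,t1)→insured(t1,f2) ✓  (l2,f2,t2)→insured(t2,f2) ✓  (l2,f2,t5)→insured(t5,f2) ✓  (l2,f4,t3)→insured(t3,f4) ✓  (l3,f5,t1)→insured(t1,f5) ✓  (l4,f4,t1)→insured(t1,f4) ✓  (l4,f4,t2)→insured(t2,f4) ✓  (l4,f5,t4)→insured(t4,f5) ✗
Counterexample: (l4,f5,t4) — insured(t4,f5) does not hold.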